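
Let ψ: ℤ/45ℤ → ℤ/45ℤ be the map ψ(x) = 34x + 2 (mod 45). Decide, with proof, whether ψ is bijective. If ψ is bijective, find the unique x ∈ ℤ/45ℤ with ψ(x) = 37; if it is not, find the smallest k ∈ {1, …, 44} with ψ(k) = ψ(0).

Recall: injectivity means: for all u, v in the domain, ψ(u) = ψ(v) implies u = v.
If ψ(u) = ψ(v), then 34u ≡ 34v (mod 45). Because gcd(34, 45) = 1, we may cancel 34 to get u ≡ v (mod 45).
We now compute 34⁻¹ mod 45 explicitly. Euclid's algorithm: 45 = 1·34 + 11, 34 = 3·11 + 1; back-substituting gives 1 = 4·34 − 3·45, so 34⁻¹ ≡ 4 (mod 45).
For any y ∈ ℤ/45ℤ, x = 4(y − 2) mod 45 satisfies ψ(x) = 34·4(y − 2) + 2 ≡ y (since 34·4 ≡ 1 mod 45). So every y has a preimage.
Hence ψ is bijective.
Since ψ is bijective, we find ψ⁻¹(37): we need 34x ≡ 37 − 2 ≡ 35 (mod 45). Using 34⁻¹ = 4: x ≡ 4·35 = 140 = 3·45 + 5, so x = 5.
Check: ψ(5) = 34·5 + 2 = 172 = 3·45 + 37 ≡ 37 (mod 45).

5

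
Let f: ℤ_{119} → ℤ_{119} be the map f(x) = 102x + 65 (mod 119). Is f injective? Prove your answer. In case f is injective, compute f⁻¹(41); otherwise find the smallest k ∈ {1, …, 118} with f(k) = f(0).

By definition, f is injective when f(s) = f(t) forces s = t.
We have gcd(102, 119) = 17 > 1. Taking s = 0 and t = 7: f(0) = 65 and f(7) = 102·7 + 65 = 779 ≡ 65 (mod 119).
So f(0) = f(7) while 0 ≠ 7, hence f is not injective.
Since f is not injective, we find the least positive k with f(k) = f(0): this means 102k ≡ 0 (mod 119), i.e. 119 ∣ 102k. Since gcd(102, 119) = 17, dividing through by 17 this holds exactly when 7 ∣ 6k, and as gcd(6, 7) = 1, exactly when 7 ∣ k.
The smallest positive such k is 7.

7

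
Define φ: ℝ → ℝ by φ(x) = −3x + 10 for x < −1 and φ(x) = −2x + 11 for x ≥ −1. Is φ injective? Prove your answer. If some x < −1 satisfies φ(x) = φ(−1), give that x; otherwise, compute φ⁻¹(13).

Both pieces are strictly decreasing (slopes −3 and −2), so each is injective on its own interval.
The left piece maps (−∞, −1) onto (13, ∞); the right piece maps [−1, ∞) onto (−∞, 13].
These images are disjoint, so no value is attained by both pieces. So φ is injective.
Because the two images are disjoint, no x < −1 has φ(x) = φ(−1), so we compute φ⁻¹(13): 13 lies in (−∞, 13], so solve −2x + 11 = 13: x = (13 − 11)/(−2) = −1.

-1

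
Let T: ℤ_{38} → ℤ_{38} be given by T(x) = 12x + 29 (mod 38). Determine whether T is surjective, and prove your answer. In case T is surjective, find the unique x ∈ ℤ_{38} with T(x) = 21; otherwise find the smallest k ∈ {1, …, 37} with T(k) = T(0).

19

Since gcd(12, 38) = 2, we have 12x ≡ 0 (mod 2) for all x, so T(x) ≡ 1 (mod 2).
But 0 ≢ 1 (mod 2), so 0 ∈ ℤ_{38} has no preimage. Thus T is not surjective.
Since T is not surjective, we find the least positive k with T(k) = T(0): this means 12k ≡ 0 (mod 38), i.e. 38 ∣ 12k. Since gcd(12, 38) = 2, dividing through by 2 this holds exactly when 19 ∣ 6k, and as gcd(6, 19) = 1, exactly when 19 ∣ k.
The smallest positive such k is 19.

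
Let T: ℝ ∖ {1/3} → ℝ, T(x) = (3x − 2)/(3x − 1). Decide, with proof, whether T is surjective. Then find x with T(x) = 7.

5/18

If T(x) = 1, cross-multiplying gives 3(3x − 2) = 3(3x − 1), which simplifies to −6 = −3 — false.  So 1 has no preimage and T is not surjective.
Solving T(x) = 7: cross-multiplying gives 3x − 2 = 7(3x − 1), which rearranges to −18x = −5, so x = 5/18.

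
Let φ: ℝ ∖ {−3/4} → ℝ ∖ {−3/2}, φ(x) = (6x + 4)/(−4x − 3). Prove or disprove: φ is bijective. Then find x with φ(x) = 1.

Suppose φ(x_1) = φ(x_2). Cross-multiplying: (6x_1 + 4)(−4x_2 − 3) = (6x_2 + 4)(−4x_1 − 3).
Expanding both sides and cancelling the symmetric terms leaves −2·(x_1 − x_2) = 0. Since −2 ≠ 0, x_1 = x_2. Hence φ is injective.
For any y ≠ −3/2, solving y(−4x − 3) = 6x + 4 for x gives a well-defined x ≠ −3/4. So φ is surjective.
Therefore φ is bijective.
Solving φ(x) = 1: cross-multiplying gives 6x + 4 = 1(−4x − 3), which rearranges to 10x = −7, so x = −7/10.

-7/10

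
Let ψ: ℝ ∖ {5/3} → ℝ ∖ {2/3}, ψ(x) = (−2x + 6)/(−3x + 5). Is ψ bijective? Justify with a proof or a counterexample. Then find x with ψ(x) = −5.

31/17

Suppose ψ(u) = ψ(v). Cross-multiplying: (−2u + 6)(−3v + 5) = (−2v + 6)(−3u + 5).
Expanding both sides and cancelling the symmetric terms leaves 8·(u − v) = 0. Since 8 ≠ 0, u = v. Therefore ψ is injective.
For any y ≠ 2/3, solving y(−3x + 5) = −2x + 6 for x gives a well-defined x ≠ 5/3. So ψ is surjective.
So ψ is bijective.
Solving ψ(x) = −5: cross-multiplying gives −2x + 6 = −5(−3x + 5), which rearranges to −17x = −31, so x = 31/17.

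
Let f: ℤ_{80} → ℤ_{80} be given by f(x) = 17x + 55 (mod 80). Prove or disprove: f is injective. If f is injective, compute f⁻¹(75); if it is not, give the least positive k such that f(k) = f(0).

Recall that f is injective if f(a) = f(b) implies a = b.
If f(a) = f(b), then 17a ≡ 17b (mod 80). Because gcd(17, 80) = 1, we may cancel 17 to get a ≡ b (mod 80).
So f is injective.
We now compute 17⁻¹ mod 80 explicitly. Euclid's algorithm: 80 = 4·17 + 12, 17 = 1·12 + 5, 12 = 2·5 + 2, 5 = 2·2 + 1; back-substituting gives 1 = 33·17 − 7·80, so 17⁻¹ ≡ 33 (mod 80).
Since f is injective, we find f⁻¹(75): we need 17x ≡ 75 − 55 ≡ 20 (mod 80). Using 17⁻¹ = 33: x ≡ 33·20 = 660 = 8·80 + 20, so x = 20.
Check: f(20) = 17·20 + 55 = 395 = 4·80 + 75 ≡ 75 (mod 80).

20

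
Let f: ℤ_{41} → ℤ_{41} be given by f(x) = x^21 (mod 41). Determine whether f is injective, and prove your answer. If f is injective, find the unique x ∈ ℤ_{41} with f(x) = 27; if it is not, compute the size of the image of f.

Since 41 is prime, the nonzero elements of ℤ_{41} form a cyclic group of order 40.
As gcd(21, 40) = 1, raising to the 21st power is a bijection on this group: if x_1^21 ≡ x_2^21 then (x_1x_2^{−1})^21 = 1, and the only element of order dividing gcd(21, 40) = 1 is 1, so x_1 = x_2.
With f(0) = 0 this makes f injective on all of ℤ_{41}, hence bijective (finite equal-size domain and codomain). In particular f is injective.
Since f is injective, we find the preimage of 27. The inverse of x ↦ x^21 on (ℤ_{41})^× is x ↦ x^21, because 21·21 = 441 = 11·40 + 1 ≡ 1 (mod 40) and x^{40} = 1 for x ≠ 0 (Fermat). So f⁻¹(27) = 27^21 mod 41.
Repeated squaring mod 41: 27^1 ≡ 27, 27^2 ≡ 27² = 729 ≡ 32, 27^4 ≡ 32² = 1024 ≡ 40, 27^8 ≡ 40² = 1600 ≡ 1, 27^16 ≡ 1² = 1. Since 21 = 16 + 4 + 1, 27^21 ≡ 1·40·27: 1·40 = 40, then 40·27 = 1080 ≡ 14. So 27^21 ≡ 14 (mod 41).
Hence f⁻¹(27) = 14.

14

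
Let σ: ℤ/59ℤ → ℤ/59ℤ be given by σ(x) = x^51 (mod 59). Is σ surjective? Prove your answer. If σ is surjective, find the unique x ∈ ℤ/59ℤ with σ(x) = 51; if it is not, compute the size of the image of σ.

25

Since 59 is prime, the nonzero elements of ℤ/59ℤ form a cyclic group of order 58.
As gcd(51, 58) = 1, raising to the 51st power is a bijection on this group: if a^51 ≡ b^51 then (ab^{−1})^51 = 1, and the only element of order dividing gcd(51, 58) = 1 is 1, so a = b.
With σ(0) = 0 this makes σ injective on all of ℤ/59ℤ, hence bijective (finite equal-size domain and codomain). In particular σ is surjective.
Since σ is surjective, we find the preimage of 51. The inverse of x ↦ x^51 on (ℤ/59ℤ)^× is x ↦ x^33, because 51·33 = 1683 = 29·58 + 1 ≡ 1 (mod 58) and x^{58} = 1 for x ≠ 0 (Fermat). So σ⁻¹(51) = 51^33 mod 59.
Repeated squaring mod 59: 51^1 ≡ 51, 51^2 ≡ 51² = 2601 ≡ 5, 51^4 ≡ 5² = 25, 51^8 ≡ 25² = 625 ≡ 35, 51^16 ≡ 35² = 1225 ≡ 45, 51^32 ≡ 45² = 2025 ≡ 19. Since 33 = 32 + 1, 51^33 ≡ 19·51: 19·51 = 969 ≡ 25. So 51^33 ≡ 25 (mod 59).
Hence σ⁻¹(51) = 25.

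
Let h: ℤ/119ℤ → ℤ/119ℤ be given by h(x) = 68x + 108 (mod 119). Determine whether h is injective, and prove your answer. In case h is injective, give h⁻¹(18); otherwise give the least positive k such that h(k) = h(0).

We have gcd(68, 119) = 17 > 1. Taking x_1 = 0 and x_2 = 7: h(0) = 108 and h(7) = 68·7 + 108 = 584 ≡ 108 (mod 119).
So h(0) = h(7) while 0 ≠ 7, hence h is not injective.
Since h is not injective, we find the least positive k with h(k) = h(0): this means 68k ≡ 0 (mod 119), i.e. 119 ∣ 68k. Since gcd(68, 119) = 17, dividing through by 17 this holds exactly when 7 ∣ 4k, and as gcd(4, 7) = 1, exactly when 7 ∣ k.
The smallest positive such k is 7.

7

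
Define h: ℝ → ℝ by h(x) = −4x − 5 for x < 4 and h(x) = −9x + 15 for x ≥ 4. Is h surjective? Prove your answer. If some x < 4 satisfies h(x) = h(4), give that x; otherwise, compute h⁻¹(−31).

Both pieces are strictly decreasing (slopes −4 and −9), so each is injective on its own interval.
The left piece maps (−∞, 4) onto (−21, ∞); the right piece maps [4, ∞) onto (−∞, −21].
These images together cover ℝ, so h is surjective.
Because the two images are disjoint, no x < 4 has h(x) = h(4), so we compute h⁻¹(−31): −31 lies in (−∞, −21], so solve −9x + 15 = −31: x = (−31 − 15)/(−9) = 46/9.

46/9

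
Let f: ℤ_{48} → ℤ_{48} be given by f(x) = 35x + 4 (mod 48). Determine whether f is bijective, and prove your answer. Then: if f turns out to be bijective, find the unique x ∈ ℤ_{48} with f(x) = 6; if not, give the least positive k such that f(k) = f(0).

22

If f(s) = f(t), then 35s ≡ 35t (mod 48). Because gcd(35, 48) = 1, we may cancel 35 to get s ≡ t (mod 48).
We now compute 35⁻¹ mod 48 explicitly. Euclid's algorithm: 48 = 1·35 + 13, 35 = 2·13 + 9, 13 = 1·9 + 4, 9 = 2·4 + 1; back-substituting gives 1 = 11·35 − 8·48, so 35⁻¹ ≡ 11 (mod 48).
Then y ↦ 11(y − 4) is a two-sided inverse to f, so every y ∈ ℤ_{48} has a preimage.
Hence f is bijective.
Since f is bijective, we compute f⁻¹(6): solve 35x + 4 ≡ 6 (mod 48), i.e. 35x ≡ 2 (mod 48).
Multiplying by 35⁻¹ = 11 gives x ≡ 11·2 = 22 ≡ 22 (mod 48).
Check: f(22) = 35·22 + 4 = 774 = 16·48 + 6 ≡ 6 (mod 48).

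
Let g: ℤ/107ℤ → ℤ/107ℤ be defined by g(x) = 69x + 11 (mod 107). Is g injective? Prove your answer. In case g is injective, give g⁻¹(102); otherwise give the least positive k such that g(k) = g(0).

68

If g(s) = g(t), then 69s ≡ 69t (mod 107). Because gcd(69, 107) = 1, we may cancel 69 to get s ≡ t (mod 107).
Hence g is injective.
We now compute 69⁻¹ mod 107 explicitly. Euclid's algorithm: 107 = 1·69 + 38, 69 = 1·38 + 31, 38 = 1·31 + 7, 31 = 4·7 + 3, 7 = 2·3 + 1; back-substituting gives 1 = 76·69 − 49·107, so 69⁻¹ ≡ 76 (mod 107).
Since g is injective, we compute g⁻¹(102): solve 69x + 11 ≡ 102 (mod 107), i.e. 69x ≡ 91 (mod 107).
Multiplying by 69⁻¹ = 76 gives x ≡ 76·91 = 6916 = 64·107 + 68 ≡ 68 (mod 107).
Check: g(68) = 69·68 + 11 = 4703 = 43·107 + 102 ≡ 102 (mod 107).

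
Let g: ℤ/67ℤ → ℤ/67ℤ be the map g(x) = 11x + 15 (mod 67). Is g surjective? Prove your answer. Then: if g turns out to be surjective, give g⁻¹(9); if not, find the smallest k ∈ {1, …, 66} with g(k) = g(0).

Since gcd(11, 67) = 1, 11 is invertible modulo 67. Euclid's algorithm: 67 = 6·11 + 1; back-substituting gives 1 = 61·11 − 10·67, so 11⁻¹ ≡ 61 (mod 67).
Then y ↦ 61(y − 15) is a two-sided inverse to g, so every y ∈ ℤ/67ℤ has a preimage.
Therefore g is surjective.
Since g is surjective, we compute g⁻¹(9): solve 11x + 15 ≡ 9 (mod 67), i.e. 11x ≡ 61 (mod 67).
Multiplying by 11⁻¹ = 61 gives x ≡ 61·61 = 3721 = 55·67 + 36 ≡ 36 (mod 67).
Check: g(36) = 11·36 + 15 = 411 = 6·67 + 9 ≡ 9 (mod 67).

36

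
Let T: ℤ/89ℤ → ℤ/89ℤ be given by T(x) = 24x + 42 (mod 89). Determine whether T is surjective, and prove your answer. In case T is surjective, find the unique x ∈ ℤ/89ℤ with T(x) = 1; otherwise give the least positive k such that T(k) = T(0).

2

Since gcd(24, 89) = 1, 24 is invertible modulo 89. Euclid's algorithm: 89 = 3·24 + 17, 24 = 1·17 + 7, 17 = 2·7 + 3, 7 = 2·3 + 1; back-substituting gives 1 = 26·24 − 7·89, so 24⁻¹ ≡ 26 (mod 89).
For any y ∈ ℤ/89ℤ, x = 26(y − 42) mod 89 satisfies T(x) = 24·26(y − 42) + 42 ≡ y (since 24·26 ≡ 1 mod 89). So every y has a preimage.
Thus T is surjective.
Since T is surjective, we compute T⁻¹(1): solve 24x + 42 ≡ 1 (mod 89), i.e. 24x ≡ 48 (mod 89).
Multiplying by 24⁻¹ = 26 gives x ≡ 26·48 = 1248 = 14·89 + 2 ≡ 2 (mod 89).
Check: T(2) = 24·2 + 42 = 90 = 1·89 + 1 ≡ 1 (mod 89).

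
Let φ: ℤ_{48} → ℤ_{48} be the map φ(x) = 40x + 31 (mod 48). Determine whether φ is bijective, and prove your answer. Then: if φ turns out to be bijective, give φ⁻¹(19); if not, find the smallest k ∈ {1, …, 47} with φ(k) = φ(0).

Recall: injectivity means: for all a, b in the domain, φ(a) = φ(b) implies a = b.
We have gcd(40, 48) = 8 > 1. Taking a = 0 and b = 6: φ(0) = 31 and φ(6) = 40·6 + 31 = 271 ≡ 31 (mod 48).
So φ(0) = φ(6) while 0 ≠ 6, thus φ is not injective, hence not bijective.
Since φ is not bijective, we find the least positive k with φ(k) = φ(0): this means 40k ≡ 0 (mod 48), i.e. 48 ∣ 40k. Since gcd(40, 48) = 8, dividing through by 8 this holds exactly when 6 ∣ 5k, and as gcd(5, 6) = 1, exactly when 6 ∣ k.
The smallest positive such k is 6.

6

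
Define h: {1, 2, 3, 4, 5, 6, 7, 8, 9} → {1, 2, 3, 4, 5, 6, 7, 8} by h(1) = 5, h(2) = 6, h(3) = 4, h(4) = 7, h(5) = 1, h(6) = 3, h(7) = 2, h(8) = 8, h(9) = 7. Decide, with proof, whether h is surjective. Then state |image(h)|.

Every element of the codomain has a preimage: 1 = h(5), 2 = h(7), 3 = h(6), 4 = h(3), 5 = h(1), 6 = h(2), 7 = h(4), 8 = h(8).
Hence h is surjective.
The image of h is {1, 2, 3, 4, 5, 6, 7, 8}, which has 8 elements.

8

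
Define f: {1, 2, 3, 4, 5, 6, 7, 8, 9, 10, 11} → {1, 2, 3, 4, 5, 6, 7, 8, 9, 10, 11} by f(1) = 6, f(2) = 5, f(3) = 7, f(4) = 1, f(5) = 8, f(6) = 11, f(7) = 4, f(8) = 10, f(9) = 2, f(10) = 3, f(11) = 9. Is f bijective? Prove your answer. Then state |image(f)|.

11

The values 6, 5, 7, 1, 8, 11, 4, 10, 2, 3, 9 are a permutation of {1, 2, 3, 4, 5, 6, 7, 8, 9, 10, 11}: each element appears exactly once.
So f is injective and surjective, hence bijective.
The image of f is {1, 2, 3, 4, 5, 6, 7, 8, 9, 10, 11}, which has 11 elements.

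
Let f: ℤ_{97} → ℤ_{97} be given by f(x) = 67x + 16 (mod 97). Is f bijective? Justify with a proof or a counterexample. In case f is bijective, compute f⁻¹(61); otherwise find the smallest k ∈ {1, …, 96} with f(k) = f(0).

47

Suppose f(s) = f(t) in ℤ_{97}. Then 67s + 16 ≡ 67t + 16 (mod 97), hence 67(s − t) ≡ 0 (mod 97).
Since gcd(67, 97) = 1, 67 is invertible modulo 97, thus s − t ≡ 0 (mod 97), i.e. s = t.
We now compute 67⁻¹ mod 97 explicitly. Euclid's algorithm: 97 = 1·67 + 30, 67 = 2·30 + 7, 30 = 4·7 + 2, 7 = 3·2 + 1; back-substituting gives 1 = 42·67 − 29·97, so 67⁻¹ ≡ 42 (mod 97).
Then y ↦ 42(y − 16) is a two-sided inverse to f, so every y ∈ ℤ_{97} has a preimage.
Therefore f is bijective.
Since f is bijective, we compute f⁻¹(61): solve 67x + 16 ≡ 61 (mod 97), i.e. 67x ≡ 45 (mod 97).
Multiplying by 67⁻¹ = 42 gives x ≡ 42·45 = 1890 = 19·97 + 47 ≡ 47 (mod 97).
Check: f(47) = 67·47 + 16 = 3165 = 32·97 + 61 ≡ 61 (mod 97).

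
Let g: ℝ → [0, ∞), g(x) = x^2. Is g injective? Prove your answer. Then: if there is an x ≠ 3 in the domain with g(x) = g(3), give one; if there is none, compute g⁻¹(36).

-3

g(3) = 9 = (−3)^2 = g(−3) (since 2 is even), with 3 ≠ −3. So g is not injective.
For the follow-up, such an x exists: taking x = −3 ∈ ℝ gives g(−3) = 9 = g(3) with −3 ≠ 3.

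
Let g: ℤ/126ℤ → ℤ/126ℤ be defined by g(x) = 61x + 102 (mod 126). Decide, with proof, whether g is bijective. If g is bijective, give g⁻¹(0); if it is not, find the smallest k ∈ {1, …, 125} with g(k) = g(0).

Recall: g is injective when g(u) = g(v) forces u = v.
Suppose g(u) = g(v) in ℤ/126ℤ. Then 61u + 102 ≡ 61v + 102 (mod 126), hence 61(u − v) ≡ 0 (mod 126).
Since gcd(61, 126) = 1, 61 is invertible modulo 126, hence u − v ≡ 0 (mod 126), i.e. u = v.
We now compute 61⁻¹ mod 126 explicitly. Euclid's algorithm: 126 = 2·61 + 4, 61 = 15·4 + 1; back-substituting gives 1 = 31·61 − 15·126, so 61⁻¹ ≡ 31 (mod 126).
Then y ↦ 31(y − 102) is a two-sided inverse to g, so every y ∈ ℤ/126ℤ has a preimage.
Therefore g is bijective.
Since g is bijective, we compute g⁻¹(0): solve 61x + 102 ≡ 0 (mod 126), i.e. 61x ≡ 24 (mod 126).
Multiplying by 61⁻¹ = 31 gives x ≡ 31·24 = 744 = 5·126 + 114 ≡ 114 (mod 126).
Check: g(114) = 61·114 + 102 = 7056 = 56·126 + 0 ≡ 0 (mod 126).

114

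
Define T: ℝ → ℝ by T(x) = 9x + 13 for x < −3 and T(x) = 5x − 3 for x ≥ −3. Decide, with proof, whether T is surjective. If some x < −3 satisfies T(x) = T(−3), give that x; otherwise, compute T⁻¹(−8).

-31/9

Both pieces are strictly increasing (slopes 9 and 5), so each is injective on its own interval.
The left piece maps (−∞, −3) onto (−∞, −14); the right piece maps [−3, ∞) onto [−18, ∞).
The union (−∞, −14) ∪ [−18, ∞) covers ℝ, so T is surjective.
For the follow-up: the images overlap, so an x < −3 with T(x) = T(−3) exists. T(−3) = −18; solving 9x + 13 = −18 for x < −3 gives x = (−18 − 13)/9 = −31/9.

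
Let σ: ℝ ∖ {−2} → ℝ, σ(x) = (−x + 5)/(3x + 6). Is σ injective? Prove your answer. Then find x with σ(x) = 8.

-43/25

Suppose σ(u) = σ(v). Cross-multiplying: (−u + 5)(3v + 6) = (−v + 5)(3u + 6).
Expanding both sides and cancelling the symmetric terms leaves −21·(u − v) = 0. Since −21 ≠ 0, u = v. So σ is injective.
Solving σ(x) = 8: cross-multiplying gives −x + 5 = 8(3x + 6), which rearranges to −25x = 43, so x = −43/25.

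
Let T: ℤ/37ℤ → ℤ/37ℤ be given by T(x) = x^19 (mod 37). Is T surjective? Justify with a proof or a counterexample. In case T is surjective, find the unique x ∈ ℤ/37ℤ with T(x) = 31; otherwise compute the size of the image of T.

6

Since 37 is prime, the nonzero elements of ℤ/37ℤ form a cyclic group of order 36.
As gcd(19, 36) = 1, raising to the 19th power is a bijection on this group: if s^19 ≡ t^19 then (st^{−1})^19 = 1, and the only element of order dividing gcd(19, 36) = 1 is 1, so s = t.
With T(0) = 0 this makes T injective on all of ℤ/37ℤ, hence bijective (finite equal-size domain and codomain). In particular T is surjective.
Since T is surjective, we find the preimage of 31. The inverse of x ↦ x^19 on (ℤ/37ℤ)^× is x ↦ x^19, because 19·19 = 361 = 10·36 + 1 ≡ 1 (mod 36) and x^{36} = 1 for x ≠ 0 (Fermat). So T⁻¹(31) = 31^19 mod 37.
Repeated squaring mod 37: 31^1 ≡ 31, 31^2 ≡ 31² = 961 ≡ 36, 31^4 ≡ 36² = 1296 ≡ 1, 31^8 ≡ 1² = 1, 31^16 ≡ 1² = 1. Since 19 = 16 + 2 + 1, 31^19 ≡ 1·36·31: 1·36 = 36, then 36·31 = 1116 ≡ 6. So 31^19 ≡ 6 (mod 37).
Hence T⁻¹(31) = 6.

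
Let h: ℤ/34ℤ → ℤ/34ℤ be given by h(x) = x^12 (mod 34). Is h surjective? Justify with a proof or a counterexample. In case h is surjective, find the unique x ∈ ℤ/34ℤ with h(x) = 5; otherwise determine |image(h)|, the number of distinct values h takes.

h(3): Repeated squaring mod 34: 3^1 ≡ 3, 3^2 ≡ 3² = 9, 3^4 ≡ 9² = 81 ≡ 13, 3^8 ≡ 13² = 169 ≡ 33. Since 12 = 8 + 4, 3^12 ≡ 33·13: 33·13 = 429 ≡ 21. So 3^12 ≡ 21 (mod 34).
h(5): Repeated squaring mod 34: 5^1 ≡ 5, 5^2 ≡ 5² = 25, 5^4 ≡ 25² = 625 ≡ 13, 5^8 ≡ 13² = 169 ≡ 33. Since 12 = 8 + 4, 5^12 ≡ 33·13: 33·13 = 429 ≡ 21. So 5^12 ≡ 21 (mod 34).
So h(3) = h(5) = 21 while 3 ≠ 5, thus h is not injective.
A non-injective map from the 34-element set ℤ/34ℤ to itself takes at most 33 distinct values, so it cannot be surjective. Hence h is not surjective.
Since h is not surjective, we determine |image(h)|. Computing x^12 mod 34 for each x (by repeated squaring, reducing mod 34 at every step), the values h(0), h(1), …, h(33) are: 0, 1, 16, 21, 18, 21, 30, 13, 16, 33, 30, 13, 4, 1, 4, 33, 18, 17, 18, 33, 4, 1, 4, 13, 30, 33, 16, 13, 30, 21, 18, 21, 16, 1.
The distinct values are {0, 1, 4, 13, 16, 17, 18, 21, 30, 33}; there are 10 of them.

10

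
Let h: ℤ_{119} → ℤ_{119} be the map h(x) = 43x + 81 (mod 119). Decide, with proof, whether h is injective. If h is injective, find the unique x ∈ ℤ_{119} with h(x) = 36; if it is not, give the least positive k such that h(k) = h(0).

Recall that h is injective when h(s) = h(t) forces s = t.
If h(s) = h(t), then 43s ≡ 43t (mod 119). Because gcd(43, 119) = 1, we may cancel 43 to get s ≡ t (mod 119).
Hence h is injective.
We now compute 43⁻¹ mod 119 explicitly. Euclid's algorithm: 119 = 2·43 + 33, 43 = 1·33 + 10, 33 = 3·10 + 3, 10 = 3·3 + 1; back-substituting gives 1 = 36·43 − 13·119, so 43⁻¹ ≡ 36 (mod 119).
Since h is injective, we compute h⁻¹(36): solve 43x + 81 ≡ 36 (mod 119), i.e. 43x ≡ 74 (mod 119).
Multiplying by 43⁻¹ = 36 gives x ≡ 36·74 = 2664 = 22·119 + 46 ≡ 46 (mod 119).
Check: h(46) = 43·46 + 81 = 2059 = 17·119 + 36 ≡ 36 (mod 119).

46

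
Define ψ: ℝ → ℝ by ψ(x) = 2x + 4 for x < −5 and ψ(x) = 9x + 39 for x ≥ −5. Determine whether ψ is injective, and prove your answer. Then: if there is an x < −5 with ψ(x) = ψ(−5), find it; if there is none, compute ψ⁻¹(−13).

Both pieces are strictly increasing (slopes 2 and 9), so each is injective on its own interval.
The left piece maps (−∞, −5) onto (−∞, −6); the right piece maps [−5, ∞) onto [−6, ∞).
These images are disjoint, so no value is attained by both pieces. Hence ψ is injective.
Because the two images are disjoint, no x < −5 has ψ(x) = ψ(−5), so we compute ψ⁻¹(−13): −13 lies in (−∞, −6), so solve 2x + 4 = −13: x = (−13 − 4)/2 = −17/2.

-17/2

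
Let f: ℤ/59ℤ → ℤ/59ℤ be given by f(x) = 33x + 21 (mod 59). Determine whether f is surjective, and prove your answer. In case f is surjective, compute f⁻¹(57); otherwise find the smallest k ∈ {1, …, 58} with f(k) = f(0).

44

Since gcd(33, 59) = 1, 33 is invertible modulo 59. Euclid's algorithm: 59 = 1·33 + 26, 33 = 1·26 + 7, 26 = 3·7 + 5, 7 = 1·5 + 2, 5 = 2·2 + 1; back-substituting gives 1 = 34·33 − 19·59, so 33⁻¹ ≡ 34 (mod 59).
Then y ↦ 34(y − 21) is a two-sided inverse to f, so every y ∈ ℤ/59ℤ has a preimage.
Thus f is surjective.
Since f is surjective, we find f⁻¹(57): we need 33x ≡ 57 − 21 ≡ 36 (mod 59). Using 33⁻¹ = 34: x ≡ 34·36 = 1224 = 20·59 + 44, so x = 44.
Check: f(44) = 33·44 + 21 = 1473 = 24·59 + 57 ≡ 57 (mod 59).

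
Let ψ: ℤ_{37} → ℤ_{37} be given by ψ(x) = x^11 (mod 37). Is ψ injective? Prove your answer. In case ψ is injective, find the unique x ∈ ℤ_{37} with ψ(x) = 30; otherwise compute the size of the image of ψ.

28

Since 37 is prime, the nonzero elements of ℤ_{37} form a cyclic group of order 36.
As gcd(11, 36) = 1, raising to the 11th power is a bijection on this group: if s^11 ≡ t^11 then (st^{−1})^11 = 1, and the only element of order dividing gcd(11, 36) = 1 is 1, so s = t.
With ψ(0) = 0 this makes ψ injective on all of ℤ_{37}, hence bijective (finite equal-size domain and codomain). In particular ψ is injective.
Since ψ is injective, we find the preimage of 30. The inverse of x ↦ x^11 on (ℤ_{37})^× is x ↦ x^23, because 11·23 = 253 = 7·36 + 1 ≡ 1 (mod 36) and x^{36} = 1 for x ≠ 0 (Fermat). So ψ⁻¹(30) = 30^23 mod 37.
Repeated squaring mod 37: 30^1 ≡ 30, 30^2 ≡ 30² = 900 ≡ 12, 30^4 ≡ 12² = 144 ≡ 33, 30^8 ≡ 33² = 1089 ≡ 16, 30^16 ≡ 16² = 256 ≡ 34. Since 23 = 16 + 4 + 2 + 1, 30^23 ≡ 34·33·12·30: 34·33 = 1122 ≡ 12, then 12·12 = 144 ≡ 33, then 33·30 = 990 ≡ 28. So 30^23 ≡ 28 (mod 37).
Hence ψ⁻¹(30) = 28.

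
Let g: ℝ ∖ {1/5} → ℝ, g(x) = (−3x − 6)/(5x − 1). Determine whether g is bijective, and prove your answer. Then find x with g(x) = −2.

If g(x) = −3/5, cross-multiplying gives 5(−3x − 6) = −3(5x − 1), which simplifies to −30 = 3 — false.  So −3/5 has no preimage and g is not surjective.
Therefore g is not bijective.
Solving g(x) = −2: cross-multiplying gives −3x − 6 = −2(5x − 1), which rearranges to 7x = 8, so x = 8/7.

8/7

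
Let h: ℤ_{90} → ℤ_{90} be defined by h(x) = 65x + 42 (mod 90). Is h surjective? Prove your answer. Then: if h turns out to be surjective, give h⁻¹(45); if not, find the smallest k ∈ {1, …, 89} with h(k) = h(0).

18

Since gcd(65, 90) = 5, we have 65x ≡ 0 (mod 5) for all x, so h(x) ≡ 2 (mod 5).
But 0 ≢ 2 (mod 5), so 0 ∈ ℤ_{90} has no preimage. Therefore h is not surjective.
Since h is not surjective, we find the least positive k with h(k) = h(0): this means 65k ≡ 0 (mod 90), i.e. 90 ∣ 65k. Since gcd(65, 90) = 5, dividing through by 5 this holds exactly when 18 ∣ 13k, and as gcd(13, 18) = 1, exactly when 18 ∣ k.
The smallest positive such k is 18.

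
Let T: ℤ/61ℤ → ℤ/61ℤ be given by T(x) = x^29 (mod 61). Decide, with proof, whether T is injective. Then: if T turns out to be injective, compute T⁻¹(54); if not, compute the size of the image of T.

35

Since 61 is prime, the nonzero elements of ℤ/61ℤ form a cyclic group of order 60.
As gcd(29, 60) = 1, raising to the 29th power is a bijection on this group: if a^29 ≡ b^29 then (ab^{−1})^29 = 1, and the only element of order dividing gcd(29, 60) = 1 is 1, so a = b.
With T(0) = 0 this makes T injective on all of ℤ/61ℤ, hence bijective (finite equal-size domain and codomain). In particular T is injective.
Since T is injective, we find the preimage of 54. The inverse of x ↦ x^29 on (ℤ/61ℤ)^× is x ↦ x^29, because 29·29 = 841 = 14·60 + 1 ≡ 1 (mod 60) and x^{60} = 1 for x ≠ 0 (Fermat). So T⁻¹(54) = 54^29 mod 61.
Repeated squaring mod 61: 54^1 ≡ 54, 54^2 ≡ 54² = 2916 ≡ 49, 54^4 ≡ 49² = 2401 ≡ 22, 54^8 ≡ 22² = 484 ≡ 57, 54^16 ≡ 57² = 3249 ≡ 16. Since 29 = 16 + 8 + 4 + 1, 54^29 ≡ 16·57·22·54: 16·57 = 912 ≡ 58, then 58·22 = 1276 ≡ 56, then 56·54 = 3024 ≡ 35. So 54^29 ≡ 35 (mod 61).
Hence T⁻¹(54) = 35.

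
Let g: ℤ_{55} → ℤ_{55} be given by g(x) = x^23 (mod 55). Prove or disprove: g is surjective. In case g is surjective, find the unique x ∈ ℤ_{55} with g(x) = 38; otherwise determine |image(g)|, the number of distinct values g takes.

Computing x^23 mod 55 for each x (by repeated squaring, reducing mod 55 at every step), the values g(0), g(1), …, g(54) are: 0, 1, 8, 27, 9, 15, 51, 13, 17, 14, 10, 11, 23, 52, 49, 20, 26, 18, 2, 39, 25, 21, 33, 12, 19, 5, 31, 48, 7, 24, 50, 36, 43, 22, 34, 30, 16, 53, 37, 29, 35, 6, 3, 32, 44, 45, 41, 38, 42, 4, 40, 46, 28, 47, 54.
Every element of ℤ_{55} appears exactly once in this list, so g is a bijection, and in particular surjective.
Since g is surjective, we read off the preimage of 38 from the same table: g(47) = 38, so g⁻¹(38) = 47.

47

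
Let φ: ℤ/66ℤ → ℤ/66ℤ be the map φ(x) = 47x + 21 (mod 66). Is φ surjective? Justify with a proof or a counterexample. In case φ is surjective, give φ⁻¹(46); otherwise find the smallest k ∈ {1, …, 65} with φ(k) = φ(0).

23

By definition, φ is surjective if every y in the codomain equals φ(x) for some x in the domain.
Since gcd(47, 66) = 1, 47 is invertible modulo 66. Euclid's algorithm: 66 = 1·47 + 19, 47 = 2·19 + 9, 19 = 2·9 + 1; back-substituting gives 1 = 59·47 − 42·66, so 47⁻¹ ≡ 59 (mod 66).
For any y ∈ ℤ/66ℤ, x = 59(y − 21) mod 66 satisfies φ(x) = 47·59(y − 21) + 21 ≡ y (since 47·59 ≡ 1 mod 66). So every y has a preimage.
Therefore φ is surjective.
Since φ is surjective, we find φ⁻¹(46): we need 47x ≡ 46 − 21 ≡ 25 (mod 66). Using 47⁻¹ = 59: x ≡ 59·25 = 1475 = 22·66 + 23, so x = 23.
Check: φ(23) = 47·23 + 21 = 1102 = 16·66 + 46 ≡ 46 (mod 66).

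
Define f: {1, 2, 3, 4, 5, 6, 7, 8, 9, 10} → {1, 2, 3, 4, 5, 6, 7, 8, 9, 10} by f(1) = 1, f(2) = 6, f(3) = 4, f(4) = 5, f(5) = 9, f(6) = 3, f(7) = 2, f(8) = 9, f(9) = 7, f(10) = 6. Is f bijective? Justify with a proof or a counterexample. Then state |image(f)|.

f(5) = 9 = f(8) with 5 ≠ 8, so f is not injective, hence not bijective.
The image of f is {1, 2, 3, 4, 5, 6, 7, 9}, which has 8 elements.

8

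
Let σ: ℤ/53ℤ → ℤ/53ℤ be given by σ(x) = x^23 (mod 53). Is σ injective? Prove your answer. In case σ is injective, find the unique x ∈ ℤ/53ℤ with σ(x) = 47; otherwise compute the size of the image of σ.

24

Since 53 is prime, the nonzero elements of ℤ/53ℤ form a cyclic group of order 52.
As gcd(23, 52) = 1, raising to the 23rd power is a bijection on this group: if s^23 ≡ t^23 then (st^{−1})^23 = 1, and the only element of order dividing gcd(23, 52) = 1 is 1, so s = t.
With σ(0) = 0 this makes σ injective on all of ℤ/53ℤ, hence bijective (finite equal-size domain and codomain). In particular σ is injective.
Since σ is injective, we find the preimage of 47. The inverse of x ↦ x^23 on (ℤ/53ℤ)^× is x ↦ x^43, because 23·43 = 989 = 19·52 + 1 ≡ 1 (mod 52) and x^{52} = 1 for x ≠ 0 (Fermat). So σ⁻¹(47) = 47^43 mod 53.
Repeated squaring mod 53: 47^1 ≡ 47, 47^2 ≡ 47² = 2209 ≡ 36, 47^4 ≡ 36² = 1296 ≡ 24, 47^8 ≡ 24² = 576 ≡ 46, 47^16 ≡ 46² = 2116 ≡ 49, 47^32 ≡ 49² = 2401 ≡ 16. Since 43 = 32 + 8 + 2 + 1, 47^43 ≡ 16·46·36·47: 16·46 = 736 ≡ 47, then 47·36 = 1692 ≡ 49, then 49·47 = 2303 ≡ 24. So 47^43 ≡ 24 (mod 53).
Hence σ⁻¹(47) = 24.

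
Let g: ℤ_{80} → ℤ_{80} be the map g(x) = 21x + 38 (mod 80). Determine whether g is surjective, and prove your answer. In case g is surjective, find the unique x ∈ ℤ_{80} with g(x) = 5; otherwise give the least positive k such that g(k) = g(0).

67

Since gcd(21, 80) = 1, 21 is invertible modulo 80. Euclid's algorithm: 80 = 3·21 + 17, 21 = 1·17 + 4, 17 = 4·4 + 1; back-substituting gives 1 = 61·21 − 16·80, so 21⁻¹ ≡ 61 (mod 80).
Then y ↦ 61(y − 38) is a two-sided inverse to g, so every y ∈ ℤ_{80} has a preimage.
So g is surjective.
Since g is surjective, we compute g⁻¹(5): solve 21x + 38 ≡ 5 (mod 80), i.e. 21x ≡ 47 (mod 80).
Multiplying by 21⁻¹ = 61 gives x ≡ 61·47 = 2867 = 35·80 + 67 ≡ 67 (mod 80).
Check: g(67) = 21·67 + 38 = 1445 = 18·80 + 5 ≡ 5 (mod 80).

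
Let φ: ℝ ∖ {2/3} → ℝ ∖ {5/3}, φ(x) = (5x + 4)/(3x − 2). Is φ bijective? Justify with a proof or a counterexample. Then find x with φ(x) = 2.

8

Suppose φ(s) = φ(t). Cross-multiplying: (5s + 4)(3t − 2) = (5t + 4)(3s − 2).
Expanding both sides and cancelling the symmetric terms leaves −22·(s − t) = 0. Since −22 ≠ 0, s = t. Thus φ is injective.
For any y ≠ 5/3, solving y(3x − 2) = 5x + 4 for x gives a well-defined x ≠ 2/3. So φ is surjective.
So φ is bijective.
Solving φ(x) = 2: cross-multiplying gives 5x + 4 = 2(3x − 2), which rearranges to −1x = −8, so x = 8.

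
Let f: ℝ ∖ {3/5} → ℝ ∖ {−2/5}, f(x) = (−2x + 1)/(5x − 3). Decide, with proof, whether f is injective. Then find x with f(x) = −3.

Suppose f(u) = f(v). Cross-multiplying: (−2u + 1)(5v − 3) = (−2v + 1)(5u − 3).
Expanding both sides and cancelling the symmetric terms leaves 1·(u − v) = 0. Since 1 ≠ 0, u = v. Hence f is injective.
Solving f(x) = −3: cross-multiplying gives −2x + 1 = −3(5x − 3), which rearranges to 13x = 8, so x = 8/13.

8/13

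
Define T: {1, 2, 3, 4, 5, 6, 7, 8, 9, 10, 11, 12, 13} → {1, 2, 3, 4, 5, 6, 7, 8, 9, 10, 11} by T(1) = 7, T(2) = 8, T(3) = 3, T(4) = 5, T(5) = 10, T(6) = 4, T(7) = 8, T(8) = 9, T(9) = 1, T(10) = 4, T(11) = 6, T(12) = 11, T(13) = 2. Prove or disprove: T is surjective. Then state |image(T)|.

11

Every element of the codomain has a preimage: 1 = T(9), 2 = T(13), 3 = T(3), 4 = T(6), 5 = T(4), 6 = T(11), 7 = T(1), 8 = T(2), 9 = T(8), 10 = T(5), 11 = T(12).
Therefore T is surjective.
The image of T is {1, 2, 3, 4, 5, 6, 7, 8, 9, 10, 11}, which has 11 elements.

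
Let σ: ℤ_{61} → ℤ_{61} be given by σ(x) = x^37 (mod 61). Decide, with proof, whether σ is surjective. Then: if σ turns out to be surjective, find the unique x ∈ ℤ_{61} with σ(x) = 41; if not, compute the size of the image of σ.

Since 61 is prime, the nonzero elements of ℤ_{61} form a cyclic group of order 60.
As gcd(37, 60) = 1, raising to the 37th power is a bijection on this group: if u^37 ≡ v^37 then (uv^{−1})^37 = 1, and the only element of order dividing gcd(37, 60) = 1 is 1, so u = v.
With σ(0) = 0 this makes σ injective on all of ℤ_{61}, hence bijective (finite equal-size domain and codomain). In particular σ is surjective.
Since σ is surjective, we find the preimage of 41. The inverse of x ↦ x^37 on (ℤ_{61})^× is x ↦ x^13, because 37·13 = 481 = 8·60 + 1 ≡ 1 (mod 60) and x^{60} = 1 for x ≠ 0 (Fermat). So σ⁻¹(41) = 41^13 mod 61.
Repeated squaring mod 61: 41^1 ≡ 41, 41^2 ≡ 41² = 1681 ≡ 34, 41^4 ≡ 34² = 1156 ≡ 58, 41^8 ≡ 58² = 3364 ≡ 9. Since 13 = 8 + 4 + 1, 41^13 ≡ 9·58·41: 9·58 = 522 ≡ 34, then 34·41 = 1394 ≡ 52. So 41^13 ≡ 52 (mod 61).
Hence σ⁻¹(41) = 52.

52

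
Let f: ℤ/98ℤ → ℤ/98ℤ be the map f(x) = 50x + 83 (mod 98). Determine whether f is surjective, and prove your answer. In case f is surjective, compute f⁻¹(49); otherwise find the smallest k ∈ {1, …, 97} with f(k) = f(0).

Since gcd(50, 98) = 2, we have 50x ≡ 0 (mod 2) for all x, so f(x) ≡ 1 (mod 2).
But 0 ≢ 1 (mod 2), so 0 ∈ ℤ/98ℤ has no preimage. Thus f is not surjective.
Since f is not surjective, we find the least positive k with f(k) = f(0): this means 50k ≡ 0 (mod 98), i.e. 98 ∣ 50k. Since gcd(50, 98) = 2, dividing through by 2 this holds exactly when 49 ∣ 25k, and as gcd(25, 49) = 1, exactly when 49 ∣ k.
The smallest positive such k is 49.

49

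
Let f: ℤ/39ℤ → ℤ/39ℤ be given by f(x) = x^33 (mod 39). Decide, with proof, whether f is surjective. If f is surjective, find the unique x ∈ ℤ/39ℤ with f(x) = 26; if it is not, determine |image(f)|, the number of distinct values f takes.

f(2): Repeated squaring mod 39: 2^1 ≡ 2, 2^2 ≡ 2² = 4, 2^4 ≡ 4² = 16, 2^8 ≡ 16² = 256 ≡ 22, 2^16 ≡ 22² = 484 ≡ 16, 2^32 ≡ 16² = 256 ≡ 22. Since 33 = 32 + 1, 2^33 ≡ 22·2: 22·2 = 44 ≡ 5. So 2^33 ≡ 5 (mod 39).
f(5): Repeated squaring mod 39: 5^1 ≡ 5, 5^2 ≡ 5² = 25, 5^4 ≡ 25² = 625 ≡ 1, 5^8 ≡ 1² = 1, 5^16 ≡ 1² = 1, 5^32 ≡ 1² = 1. Since 33 = 32 + 1, 5^33 ≡ 1·5: 1·5 = 5. So 5^33 ≡ 5 (mod 39).
So f(2) = f(5) = 5 while 2 ≠ 5, thus f is not injective.
A non-injective map from the 39-element set ℤ/39ℤ to itself takes at most 38 distinct values, so it cannot be surjective. Therefore f is not surjective.
Since f is not surjective, we determine |image(f)|. Computing x^33 mod 39 for each x (by repeated squaring, reducing mod 39 at every step), the values f(0), f(1), …, f(38) are: 0, 1, 5, 27, 25, 5, 18, 34, 8, 27, 25, 8, 12, 13, 14, 18, 1, 38, 18, 31, 8, 21, 1, 38, 21, 25, 26, 27, 31, 14, 12, 31, 5, 21, 34, 14, 12, 34, 38.
The distinct values are {0, 1, 5, 8, 12, 13, 14, 18, 21, 25, 26, 27, 31, 34, 38}; there are 15 of them.

15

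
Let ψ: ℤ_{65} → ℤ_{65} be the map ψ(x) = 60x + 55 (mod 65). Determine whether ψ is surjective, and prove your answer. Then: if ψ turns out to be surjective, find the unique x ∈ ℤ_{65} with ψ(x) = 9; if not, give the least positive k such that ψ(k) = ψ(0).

Recall: surjectivity means every element of the codomain has a preimage under ψ.
Since gcd(60, 65) = 5, we have 60x ≡ 0 (mod 5) for all x, so ψ(x) ≡ 0 (mod 5).
But 1 ≢ 0 (mod 5), so 1 ∈ ℤ_{65} has no preimage. Hence ψ is not surjective.
Since ψ is not surjective, we find the least positive k with ψ(k) = ψ(0): this means 60k ≡ 0 (mod 65), i.e. 65 ∣ 60k. Since gcd(60, 65) = 5, dividing through by 5 this holds exactly when 13 ∣ 12k, and as gcd(12, 13) = 1, exactly when 13 ∣ k.
The smallest positive such k is 13.

13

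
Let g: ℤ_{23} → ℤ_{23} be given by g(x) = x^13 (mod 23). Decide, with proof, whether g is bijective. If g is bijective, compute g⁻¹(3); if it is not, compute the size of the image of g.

16

Since 23 is prime, the nonzero elements of ℤ_{23} form a cyclic group of order 22.
As gcd(13, 22) = 1, raising to the 13th power is a bijection on this group: if x_1^13 ≡ x_2^13 then (x_1x_2^{−1})^13 = 1, and the only element of order dividing gcd(13, 22) = 1 is 1, so x_1 = x_2.
With g(0) = 0 this makes g injective on all of ℤ_{23}, hence bijective (finite equal-size domain and codomain). In particular g is bijective.
Since g is bijective, we find the preimage of 3. The inverse of x ↦ x^13 on (ℤ_{23})^× is x ↦ x^17, because 13·17 = 221 = 10·22 + 1 ≡ 1 (mod 22) and x^{22} = 1 for x ≠ 0 (Fermat). So g⁻¹(3) = 3^17 mod 23.
Repeated squaring mod 23: 3^1 ≡ 3, 3^2 ≡ 3² = 9, 3^4 ≡ 9² = 81 ≡ 12, 3^8 ≡ 12² = 144 ≡ 6, 3^16 ≡ 6² = 36 ≡ 13. Since 17 = 16 + 1, 3^17 ≡ 13·3: 13·3 = 39 ≡ 16. So 3^17 ≡ 16 (mod 23).
Hence g⁻¹(3) = 16.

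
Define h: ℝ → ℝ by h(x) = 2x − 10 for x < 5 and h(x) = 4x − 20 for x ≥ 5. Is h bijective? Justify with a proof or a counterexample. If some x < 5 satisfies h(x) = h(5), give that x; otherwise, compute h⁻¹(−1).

Both pieces are strictly increasing (slopes 2 and 4), so each is injective on its own interval.
The left piece maps (−∞, 5) onto (−∞, 0); the right piece maps [5, ∞) onto [0, ∞).
Since 0 = 0, the images partition ℝ: h is injective and surjective, hence bijective.
Because the two images are disjoint, no x < 5 has h(x) = h(5), so we compute h⁻¹(−1): −1 lies in (−∞, 0), so solve 2x − 10 = −1: x = (−1 + 10)/2 = 9/2.

9/2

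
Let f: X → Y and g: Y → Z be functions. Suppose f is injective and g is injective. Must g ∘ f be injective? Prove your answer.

Suppose (g ∘ f)(u) = (g ∘ f)(v), i.e. g(f(u)) = g(f(v)).
Since g is injective, f(u) = f(v). Since f is injective, u = v. So g ∘ f is injective.

injective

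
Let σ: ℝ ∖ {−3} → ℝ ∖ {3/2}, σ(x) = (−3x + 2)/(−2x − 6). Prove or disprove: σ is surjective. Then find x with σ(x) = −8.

-46/19

For any y ≠ 3/2, solving y(−2x − 6) = −3x + 2 for x gives a well-defined x ≠ −3. So σ is surjective.
Solving σ(x) = −8: cross-multiplying gives −3x + 2 = −8(−2x − 6), which rearranges to −19x = 46, so x = −46/19.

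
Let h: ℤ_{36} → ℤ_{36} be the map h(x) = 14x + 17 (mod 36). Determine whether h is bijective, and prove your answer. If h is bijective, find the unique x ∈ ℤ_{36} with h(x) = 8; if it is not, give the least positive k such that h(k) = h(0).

Recall: h is injective if h(u) = h(v) implies u = v.
We have gcd(14, 36) = 2 > 1. Taking u = 0 and v = 18: h(0) = 17 and h(18) = 14·18 + 17 = 269 ≡ 17 (mod 36).
So h(0) = h(18) while 0 ≠ 18, so h is not injective, hence not bijective.
Since h is not bijective, we find the least positive k with h(k) = h(0): this means 14k ≡ 0 (mod 36), i.e. 36 ∣ 14k. Since gcd(14, 36) = 2, dividing through by 2 this holds exactly when 18 ∣ 7k, and as gcd(7, 18) = 1, exactly when 18 ∣ k.
The smallest positive such k is 18.

18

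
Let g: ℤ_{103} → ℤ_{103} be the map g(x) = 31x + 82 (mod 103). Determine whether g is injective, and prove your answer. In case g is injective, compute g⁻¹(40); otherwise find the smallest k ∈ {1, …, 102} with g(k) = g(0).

95

If g(x_1) = g(x_2), then 31x_1 ≡ 31x_2 (mod 103). Because gcd(31, 103) = 1, we may cancel 31 to get x_1 ≡ x_2 (mod 103).
Therefore g is injective.
We now compute 31⁻¹ mod 103 explicitly. Euclid's algorithm: 103 = 3·31 + 10, 31 = 3·10 + 1; back-substituting gives 1 = 10·31 − 3·103, so 31⁻¹ ≡ 10 (mod 103).
Since g is injective, we compute g⁻¹(40): solve 31x + 82 ≡ 40 (mod 103), i.e. 31x ≡ 61 (mod 103).
Multiplying by 31⁻¹ = 10 gives x ≡ 10·61 = 610 = 5·103 + 95 ≡ 95 (mod 103).
Check: g(95) = 31·95 + 82 = 3027 = 29·103 + 40 ≡ 40 (mod 103).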